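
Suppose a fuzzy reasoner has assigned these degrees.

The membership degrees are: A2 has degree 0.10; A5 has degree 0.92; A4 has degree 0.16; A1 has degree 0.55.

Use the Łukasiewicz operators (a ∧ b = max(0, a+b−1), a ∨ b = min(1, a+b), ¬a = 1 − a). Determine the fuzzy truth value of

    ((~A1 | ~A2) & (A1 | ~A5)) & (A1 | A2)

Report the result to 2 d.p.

~A1 = 1 − 0.55 = 0.45
~A2 = 1 − 0.10 = 0.90
~A1 | ~A2 = min(1, a+b) on (0.45, 0.90) = 1.00
~A5 = 1 − 0.92 = 0.08
A1 | ~A5 = min(1, a+b) on (0.55, 0.08) = 0.63
(~A1 | ~A2) & (A1 | ~A5) = max(0, a+b−1) on (1.00, 0.63) = 0.63
A1 | A2 = min(1, a+b) on (0.55, 0.10) = 0.65
((~A1 | ~A2) & (A1 | ~A5)) & (A1 | A2) = max(0, a+b−1) on (0.63, 0.65) = 0.28

0.28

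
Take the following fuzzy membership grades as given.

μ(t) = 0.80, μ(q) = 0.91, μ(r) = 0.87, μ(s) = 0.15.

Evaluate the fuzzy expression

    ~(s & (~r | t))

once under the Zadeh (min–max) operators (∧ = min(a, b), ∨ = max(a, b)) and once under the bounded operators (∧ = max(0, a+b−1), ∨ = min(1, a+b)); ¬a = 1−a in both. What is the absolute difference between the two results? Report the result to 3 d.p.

Under Zadeh (min–max):
  ~r = 1 − 0.87 = 0.13
  ~r | t = max(a, b) on (0.13, 0.80) = 0.80
  s & (~r | t) = min(a, b) on (0.15, 0.80) = 0.15
  ~(s & (~r | t)) = 1 − 0.15 = 0.85
  → value = 0.8500
Under bounded:
  ~r = 1 − 0.87 = 0.13
  ~r | t = min(1, a+b) on (0.13, 0.80) = 0.93
  s & (~r | t) = max(0, a+b−1) on (0.15, 0.93) = 0.08
  ~(s & (~r | t)) = 1 − 0.08 = 0.92
  → value = 0.9200
|0.8500 − 0.9200| = 0.070

0.070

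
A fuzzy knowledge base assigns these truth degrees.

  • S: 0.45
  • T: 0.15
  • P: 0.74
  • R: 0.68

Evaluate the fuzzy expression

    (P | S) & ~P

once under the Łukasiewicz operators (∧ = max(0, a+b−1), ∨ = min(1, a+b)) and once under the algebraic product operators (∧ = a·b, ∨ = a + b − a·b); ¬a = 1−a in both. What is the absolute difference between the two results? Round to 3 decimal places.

0.037

Under Łukasiewicz:
  P | S = min(1, a+b) on (0.74, 0.45) = 1.00
  ~P = 1 − 0.74 = 0.26
  (P | S) & ~P = max(0, a+b−1) on (1.00, 0.26) = 0.26
  → value = 0.2600
Under algebraic product:
  P | S = a + b − a·b on (0.7400, 0.4500) = 0.8570
  ~P = 1 − 0.7400 = 0.2600
  (P | S) & ~P = a·b on (0.8570, 0.2600) = 0.2228
  → value = 0.2228
|0.2600 − 0.2228| = 0.037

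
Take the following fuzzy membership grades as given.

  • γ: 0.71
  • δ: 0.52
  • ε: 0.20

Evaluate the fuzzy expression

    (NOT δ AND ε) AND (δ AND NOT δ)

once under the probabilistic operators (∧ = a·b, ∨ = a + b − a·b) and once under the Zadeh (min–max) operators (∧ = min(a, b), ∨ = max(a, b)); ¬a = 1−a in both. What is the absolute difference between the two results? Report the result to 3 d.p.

0.176

Under probabilistic:
  NOT δ = 1 − 0.5200 = 0.4800
  NOT δ AND ε = a·b on (0.4800, 0.2000) = 0.0960
  NOT δ = 1 − 0.5200 = 0.4800
  δ AND NOT δ = a·b on (0.5200, 0.4800) = 0.2496
  (NOT δ AND ε) AND (δ AND NOT δ) = a·b on (0.0960, 0.2496) = 0.0240
  → value = 0.0240
Under Zadeh (min–max):
  NOT δ = 1 − 0.52 = 0.48
  NOT δ AND ε = min(a, b) on (0.48, 0.20) = 0.20
  NOT δ = 1 − 0.52 = 0.48
  δ AND NOT δ = min(a, b) on (0.52, 0.48) = 0.48
  (NOT δ AND ε) AND (δ AND NOT δ) = min(a, b) on (0.20, 0.48) = 0.20
  → value = 0.2000
|0.0240 − 0.2000| = 0.176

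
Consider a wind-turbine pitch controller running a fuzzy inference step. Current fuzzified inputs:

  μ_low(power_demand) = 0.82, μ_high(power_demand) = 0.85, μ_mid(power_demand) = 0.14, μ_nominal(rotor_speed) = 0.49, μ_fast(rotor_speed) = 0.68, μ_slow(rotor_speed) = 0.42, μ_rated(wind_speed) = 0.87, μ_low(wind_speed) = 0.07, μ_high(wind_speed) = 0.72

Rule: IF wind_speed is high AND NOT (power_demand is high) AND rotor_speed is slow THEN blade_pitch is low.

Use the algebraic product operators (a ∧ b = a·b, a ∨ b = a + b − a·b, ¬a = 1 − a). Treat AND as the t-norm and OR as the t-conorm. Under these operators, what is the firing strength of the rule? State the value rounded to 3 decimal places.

0.045

firing strength: high=0.72, ¬high=1−0.85=0.15, slow=0.42; AND[a·b] → w = 0.0454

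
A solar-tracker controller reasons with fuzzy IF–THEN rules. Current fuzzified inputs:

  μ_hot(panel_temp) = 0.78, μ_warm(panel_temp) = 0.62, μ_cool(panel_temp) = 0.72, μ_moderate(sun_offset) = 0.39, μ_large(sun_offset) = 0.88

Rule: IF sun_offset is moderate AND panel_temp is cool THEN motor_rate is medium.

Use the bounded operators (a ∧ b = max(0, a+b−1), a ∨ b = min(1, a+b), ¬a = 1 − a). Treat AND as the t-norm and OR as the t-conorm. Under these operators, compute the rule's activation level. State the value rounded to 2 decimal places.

0.11

firing strength: moderate=0.39, cool=0.72; AND[max(0, a+b−1)] → w = 0.11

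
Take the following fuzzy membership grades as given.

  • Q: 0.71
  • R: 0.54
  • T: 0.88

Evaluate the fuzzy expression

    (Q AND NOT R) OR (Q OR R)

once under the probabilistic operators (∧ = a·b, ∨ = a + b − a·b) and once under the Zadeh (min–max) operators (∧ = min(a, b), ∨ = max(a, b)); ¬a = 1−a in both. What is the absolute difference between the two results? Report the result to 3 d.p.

Under probabilistic:
  NOT R = 1 − 0.5400 = 0.4600
  Q AND NOT R = a·b on (0.7100, 0.4600) = 0.3266
  Q OR R = a + b − a·b on (0.7100, 0.5400) = 0.8666
  (Q AND NOT R) OR (Q OR R) = a + b − a·b on (0.3266, 0.8666) = 0.9102
  → value = 0.9102
Under Zadeh (min–max):
  NOT R = 1 − 0.54 = 0.46
  Q AND NOT R = min(a, b) on (0.71, 0.46) = 0.46
  Q OR R = max(a, b) on (0.71, 0.54) = 0.71
  (Q AND NOT R) OR (Q OR R) = max(a, b) on (0.46, 0.71) = 0.71
  → value = 0.7100
|0.9102 − 0.7100| = 0.200

0.200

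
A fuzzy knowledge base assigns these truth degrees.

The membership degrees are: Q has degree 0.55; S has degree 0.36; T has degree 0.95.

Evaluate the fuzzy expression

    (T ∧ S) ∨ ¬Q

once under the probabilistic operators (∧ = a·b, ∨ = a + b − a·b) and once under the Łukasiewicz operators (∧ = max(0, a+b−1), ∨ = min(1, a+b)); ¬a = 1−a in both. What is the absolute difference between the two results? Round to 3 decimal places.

Under probabilistic:
  T ∧ S = a·b on (0.9500, 0.3600) = 0.3420
  ¬Q = 1 − 0.5500 = 0.4500
  (T ∧ S) ∨ ¬Q = a + b − a·b on (0.3420, 0.4500) = 0.6381
  → value = 0.6381
Under Łukasiewicz:
  T ∧ S = max(0, a+b−1) on (0.95, 0.36) = 0.31
  ¬Q = 1 − 0.55 = 0.45
  (T ∧ S) ∨ ¬Q = min(1, a+b) on (0.31, 0.45) = 0.76
  → value = 0.7600
|0.6381 − 0.7600| = 0.122

0.122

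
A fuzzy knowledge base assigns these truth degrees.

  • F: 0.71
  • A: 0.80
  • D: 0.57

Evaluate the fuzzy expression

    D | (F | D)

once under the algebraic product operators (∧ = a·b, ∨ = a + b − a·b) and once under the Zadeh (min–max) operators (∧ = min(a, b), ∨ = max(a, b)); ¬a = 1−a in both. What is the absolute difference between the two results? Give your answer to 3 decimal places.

0.236

Under algebraic product:
  F | D = a + b − a·b on (0.7100, 0.5700) = 0.8753
  D | (F | D) = a + b − a·b on (0.5700, 0.8753) = 0.9464
  → value = 0.9464
Under Zadeh (min–max):
  F | D = max(a, b) on (0.71, 0.57) = 0.71
  D | (F | D) = max(a, b) on (0.57, 0.71) = 0.71
  → value = 0.7100
|0.9464 − 0.7100| = 0.236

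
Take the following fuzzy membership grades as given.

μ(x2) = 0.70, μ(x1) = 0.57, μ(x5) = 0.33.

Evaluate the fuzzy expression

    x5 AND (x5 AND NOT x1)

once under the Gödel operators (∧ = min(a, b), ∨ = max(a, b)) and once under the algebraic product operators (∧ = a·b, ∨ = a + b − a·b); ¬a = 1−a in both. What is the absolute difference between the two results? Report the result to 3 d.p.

Under Gödel:
  NOT x1 = 1 − 0.57 = 0.43
  x5 AND NOT x1 = min(a, b) on (0.33, 0.43) = 0.33
  x5 AND (x5 AND NOT x1) = min(a, b) on (0.33, 0.33) = 0.33
  → value = 0.3300
Under algebraic product:
  NOT x1 = 1 − 0.5700 = 0.4300
  x5 AND NOT x1 = a·b on (0.3300, 0.4300) = 0.1419
  x5 AND (x5 AND NOT x1) = a·b on (0.3300, 0.1419) = 0.0468
  → value = 0.0468
|0.3300 − 0.0468| = 0.283

0.283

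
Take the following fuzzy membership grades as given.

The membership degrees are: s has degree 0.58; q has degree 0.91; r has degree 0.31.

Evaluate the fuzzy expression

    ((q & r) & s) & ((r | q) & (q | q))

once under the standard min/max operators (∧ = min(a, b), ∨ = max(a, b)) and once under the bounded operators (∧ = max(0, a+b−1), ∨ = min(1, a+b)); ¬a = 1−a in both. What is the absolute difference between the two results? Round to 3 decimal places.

Under standard min/max:
  q & r = min(a, b) on (0.91, 0.31) = 0.31
  (q & r) & s = min(a, b) on (0.31, 0.58) = 0.31
  r | q = max(a, b) on (0.31, 0.91) = 0.91
  q | q = max(a, b) on (0.91, 0.91) = 0.91
  (r | q) & (q | q) = min(a, b) on (0.91, 0.91) = 0.91
  ((q & r) & s) & ((r | q) & (q | q)) = min(a, b) on (0.31, 0.91) = 0.31
  → value = 0.3100
Under bounded:
  q & r = max(0, a+b−1) on (0.91, 0.31) = 0.22
  (q & r) & s = max(0, a+b−1) on (0.22, 0.58) = 0.00
  r | q = min(1, a+b) on (0.31, 0.91) = 1.00
  q | q = min(1, a+b) on (0.91, 0.91) = 1.00
  (r | q) & (q | q) = max(0, a+b−1) on (1.00, 1.00) = 1.00
  ((q & r) & s) & ((r | q) & (q | q)) = max(0, a+b−1) on (0.00, 1.00) = 0.00
  → value = 0.0000
|0.3100 − 0.0000| = 0.310

0.310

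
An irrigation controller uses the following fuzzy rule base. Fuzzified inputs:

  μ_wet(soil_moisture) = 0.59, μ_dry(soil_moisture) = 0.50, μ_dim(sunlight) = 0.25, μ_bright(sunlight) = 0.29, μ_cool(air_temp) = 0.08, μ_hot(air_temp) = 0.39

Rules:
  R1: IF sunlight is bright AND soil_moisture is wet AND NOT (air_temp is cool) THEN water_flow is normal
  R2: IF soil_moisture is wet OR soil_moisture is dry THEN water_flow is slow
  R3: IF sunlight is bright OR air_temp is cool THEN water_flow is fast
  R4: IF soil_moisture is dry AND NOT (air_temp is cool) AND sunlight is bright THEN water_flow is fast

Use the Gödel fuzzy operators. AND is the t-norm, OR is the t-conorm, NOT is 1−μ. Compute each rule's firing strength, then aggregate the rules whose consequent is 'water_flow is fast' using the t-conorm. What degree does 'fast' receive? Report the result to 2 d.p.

0.29

R1: bright=0.29, wet=0.59, ¬cool=1−0.08=0.92; AND[min(a, b)] → w = 0.29
R2: wet=0.59, dry=0.50; OR[max(a, b)] → w = 0.59
R3: bright=0.29, cool=0.08; OR[max(a, b)] → w = 0.29
R4: dry=0.50, ¬cool=1−0.08=0.92, bright=0.29; AND[min(a, b)] → w = 0.29
Rules with consequent 'fast': {R3, R4} → strengths 0.29, 0.29
Aggregate via t-conorm [max(a, b)]: 0.29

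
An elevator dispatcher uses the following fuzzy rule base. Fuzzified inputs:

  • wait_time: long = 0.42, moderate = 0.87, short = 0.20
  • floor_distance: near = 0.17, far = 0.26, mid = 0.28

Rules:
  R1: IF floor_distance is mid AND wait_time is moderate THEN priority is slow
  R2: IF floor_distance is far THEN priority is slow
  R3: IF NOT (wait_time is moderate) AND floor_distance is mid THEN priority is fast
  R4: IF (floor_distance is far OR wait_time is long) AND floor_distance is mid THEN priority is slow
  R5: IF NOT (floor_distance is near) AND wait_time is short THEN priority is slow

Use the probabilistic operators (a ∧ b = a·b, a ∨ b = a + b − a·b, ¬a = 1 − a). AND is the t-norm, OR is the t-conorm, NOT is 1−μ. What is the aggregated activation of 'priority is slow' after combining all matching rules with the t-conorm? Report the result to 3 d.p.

0.608

R1: mid=0.28, moderate=0.87; AND[a·b] → w = 0.2436
R2: far=0.26 → w = 0.2600
R3: ¬moderate=1−0.87=0.13, mid=0.28; AND[a·b] → w = 0.0364
R4: (far=0.26 OR long=0.42) = 0.5708; AND[a·b] with mid=0.28 → w = 0.1598
R5: ¬near=1−0.17=0.83, short=0.20; AND[a·b] → w = 0.1660
Rules with consequent 'slow': {R1, R2, R4, R5} → strengths 0.2436, 0.2600, 0.1598, 0.1660
Aggregate via t-conorm [a + b − a·b]: 0.6078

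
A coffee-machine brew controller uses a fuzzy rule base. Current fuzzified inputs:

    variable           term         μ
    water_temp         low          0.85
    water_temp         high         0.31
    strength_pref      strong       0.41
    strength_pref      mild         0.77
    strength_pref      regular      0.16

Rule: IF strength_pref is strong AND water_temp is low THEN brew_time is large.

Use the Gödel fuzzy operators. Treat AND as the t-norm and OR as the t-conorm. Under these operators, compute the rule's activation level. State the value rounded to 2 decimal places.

firing strength: strong=0.41, low=0.85; AND[min(a, b)] → w = 0.41

0.41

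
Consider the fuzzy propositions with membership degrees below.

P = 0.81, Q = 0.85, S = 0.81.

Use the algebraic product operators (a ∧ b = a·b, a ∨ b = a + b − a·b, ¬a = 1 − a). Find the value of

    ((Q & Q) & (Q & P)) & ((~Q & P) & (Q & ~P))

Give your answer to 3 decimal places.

Q & Q = a·b on (0.8500, 0.8500) = 0.7225
Q & P = a·b on (0.8500, 0.8100) = 0.6885
(Q & Q) & (Q & P) = a·b on (0.7225, 0.6885) = 0.4974
~Q = 1 − 0.8500 = 0.1500
~Q & P = a·b on (0.1500, 0.8100) = 0.1215
~P = 1 − 0.8100 = 0.1900
Q & ~P = a·b on (0.8500, 0.1900) = 0.1615
(~Q & P) & (Q & ~P) = a·b on (0.1215, 0.1615) = 0.0196
((Q & Q) & (Q & P)) & ((~Q & P) & (Q & ~P)) = a·b on (0.4974, 0.0196) = 0.0098

0.010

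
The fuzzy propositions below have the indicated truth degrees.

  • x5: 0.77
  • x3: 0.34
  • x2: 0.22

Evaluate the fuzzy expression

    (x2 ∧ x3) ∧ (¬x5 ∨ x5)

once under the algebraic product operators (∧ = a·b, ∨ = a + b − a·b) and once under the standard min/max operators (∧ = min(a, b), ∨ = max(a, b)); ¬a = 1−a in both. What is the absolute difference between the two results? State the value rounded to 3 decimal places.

Under algebraic product:
  x2 ∧ x3 = a·b on (0.2200, 0.3400) = 0.0748
  ¬x5 = 1 − 0.7700 = 0.2300
  ¬x5 ∨ x5 = a + b − a·b on (0.2300, 0.7700) = 0.8229
  (x2 ∧ x3) ∧ (¬x5 ∨ x5) = a·b on (0.0748, 0.8229) = 0.0616
  → value = 0.0616
Under standard min/max:
  x2 ∧ x3 = min(a, b) on (0.22, 0.34) = 0.22
  ¬x5 = 1 − 0.77 = 0.23
  ¬x5 ∨ x5 = max(a, b) on (0.23, 0.77) = 0.77
  (x2 ∧ x3) ∧ (¬x5 ∨ x5) = min(a, b) on (0.22, 0.77) = 0.22
  → value = 0.2200
|0.0616 − 0.2200| = 0.158

0.158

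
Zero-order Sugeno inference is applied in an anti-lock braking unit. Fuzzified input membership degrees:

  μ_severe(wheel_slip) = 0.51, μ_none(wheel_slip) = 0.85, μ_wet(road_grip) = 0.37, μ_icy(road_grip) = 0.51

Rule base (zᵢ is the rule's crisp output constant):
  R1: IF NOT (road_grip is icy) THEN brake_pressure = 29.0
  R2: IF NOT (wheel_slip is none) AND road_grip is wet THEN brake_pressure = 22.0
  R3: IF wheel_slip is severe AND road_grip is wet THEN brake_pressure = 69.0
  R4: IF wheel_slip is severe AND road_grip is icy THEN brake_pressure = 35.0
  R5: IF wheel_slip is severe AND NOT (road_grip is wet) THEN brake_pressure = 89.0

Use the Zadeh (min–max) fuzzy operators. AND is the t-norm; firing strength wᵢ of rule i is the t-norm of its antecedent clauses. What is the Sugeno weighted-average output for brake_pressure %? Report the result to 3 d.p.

R1 (z=29.0): ¬icy=1−0.51=0.49 → w = 0.49
R2 (z=22.0): ¬none=1−0.85=0.15, wet=0.37; AND[min(a, b)] → w = 0.15
R3 (z=69.0): severe=0.51, wet=0.37; AND[min(a, b)] → w = 0.37
R4 (z=35.0): severe=0.51, icy=0.51; AND[min(a, b)] → w = 0.51
R5 (z=89.0): severe=0.51, ¬wet=1−0.37=0.63; AND[min(a, b)] → w = 0.51
Weighted average = (0.49·29.0 + 0.15·22.0 + 0.37·69.0 + 0.51·35.0 + 0.51·89.0) / (0.49 + 0.15 + 0.37 + 0.51 + 0.51)
  = 106.2800 / 2.0300 = 52.355

52.355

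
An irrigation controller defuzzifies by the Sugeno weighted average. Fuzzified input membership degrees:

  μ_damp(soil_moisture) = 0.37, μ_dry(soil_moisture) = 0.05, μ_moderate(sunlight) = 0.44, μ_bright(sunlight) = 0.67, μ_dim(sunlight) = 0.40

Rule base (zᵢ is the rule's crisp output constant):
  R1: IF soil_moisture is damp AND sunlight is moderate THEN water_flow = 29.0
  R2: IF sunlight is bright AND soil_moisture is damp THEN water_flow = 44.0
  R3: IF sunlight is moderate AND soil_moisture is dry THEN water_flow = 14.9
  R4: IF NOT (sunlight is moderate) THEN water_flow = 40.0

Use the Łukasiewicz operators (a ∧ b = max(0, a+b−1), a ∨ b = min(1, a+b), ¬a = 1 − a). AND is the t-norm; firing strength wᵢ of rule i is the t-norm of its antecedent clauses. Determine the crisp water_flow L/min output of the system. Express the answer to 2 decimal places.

R1 (z=29.0): damp=0.37, moderate=0.44; AND[max(0, a+b−1)] → w = 0.00
R2 (z=44.0): bright=0.67, damp=0.37; AND[max(0, a+b−1)] → w = 0.04
R3 (z=14.9): moderate=0.44, dry=0.05; AND[max(0, a+b−1)] → w = 0.00
R4 (z=40.0): ¬moderate=1−0.44=0.56 → w = 0.56
Weighted average = (0.00·29.0 + 0.04·44.0 + 0.00·14.9 + 0.56·40.0) / (0.00 + 0.04 + 0.00 + 0.56)
  = 24.1600 / 0.6000 = 40.27

40.27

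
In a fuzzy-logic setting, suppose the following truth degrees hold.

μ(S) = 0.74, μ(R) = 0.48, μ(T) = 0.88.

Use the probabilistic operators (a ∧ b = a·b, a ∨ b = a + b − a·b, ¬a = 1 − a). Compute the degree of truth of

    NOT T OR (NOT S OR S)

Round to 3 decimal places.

NOT T = 1 − 0.8800 = 0.1200
NOT S = 1 − 0.7400 = 0.2600
NOT S OR S = a + b − a·b on (0.2600, 0.7400) = 0.8076
NOT T OR (NOT S OR S) = a + b − a·b on (0.1200, 0.8076) = 0.8307

0.831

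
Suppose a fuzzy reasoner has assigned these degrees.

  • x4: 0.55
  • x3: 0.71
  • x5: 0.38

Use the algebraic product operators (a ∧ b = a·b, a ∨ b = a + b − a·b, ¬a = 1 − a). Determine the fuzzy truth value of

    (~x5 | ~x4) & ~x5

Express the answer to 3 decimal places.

0.490

~x5 = 1 − 0.3800 = 0.6200
~x4 = 1 − 0.5500 = 0.4500
~x5 | ~x4 = a + b − a·b on (0.6200, 0.4500) = 0.7910
~x5 = 1 − 0.3800 = 0.6200
(~x5 | ~x4) & ~x5 = a·b on (0.7910, 0.6200) = 0.4904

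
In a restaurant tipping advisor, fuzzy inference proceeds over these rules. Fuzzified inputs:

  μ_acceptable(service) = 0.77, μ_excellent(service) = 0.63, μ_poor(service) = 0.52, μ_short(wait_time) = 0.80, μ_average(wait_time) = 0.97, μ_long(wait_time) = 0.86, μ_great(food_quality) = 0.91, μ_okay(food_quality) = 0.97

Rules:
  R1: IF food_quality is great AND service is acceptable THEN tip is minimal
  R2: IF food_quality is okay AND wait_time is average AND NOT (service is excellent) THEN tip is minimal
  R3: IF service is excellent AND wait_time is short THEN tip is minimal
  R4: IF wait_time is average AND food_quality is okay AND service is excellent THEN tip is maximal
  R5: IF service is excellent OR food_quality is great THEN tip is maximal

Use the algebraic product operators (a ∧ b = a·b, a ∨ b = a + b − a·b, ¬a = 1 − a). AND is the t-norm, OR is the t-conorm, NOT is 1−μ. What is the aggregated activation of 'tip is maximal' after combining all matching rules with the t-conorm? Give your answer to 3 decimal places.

R1: great=0.91, acceptable=0.77; AND[a·b] → w = 0.7007
R2: okay=0.97, average=0.97, ¬excellent=1−0.63=0.37; AND[a·b] → w = 0.3481
R3: excellent=0.63, short=0.80; AND[a·b] → w = 0.5040
R4: average=0.97, okay=0.97, excellent=0.63; AND[a·b] → w = 0.5928
R5: excellent=0.63, great=0.91; OR[a + b − a·b] → w = 0.9667
Rules with consequent 'maximal': {R4, R5} → strengths 0.5928, 0.9667
Aggregate via t-conorm [a + b − a·b]: 0.9864

0.986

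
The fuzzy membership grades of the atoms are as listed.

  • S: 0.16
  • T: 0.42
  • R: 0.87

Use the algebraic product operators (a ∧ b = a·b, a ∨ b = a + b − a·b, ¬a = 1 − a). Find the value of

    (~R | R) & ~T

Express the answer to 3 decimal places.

~R = 1 − 0.8700 = 0.1300
~R | R = a + b − a·b on (0.1300, 0.8700) = 0.8869
~T = 1 − 0.4200 = 0.5800
(~R | R) & ~T = a·b on (0.8869, 0.5800) = 0.5144

0.514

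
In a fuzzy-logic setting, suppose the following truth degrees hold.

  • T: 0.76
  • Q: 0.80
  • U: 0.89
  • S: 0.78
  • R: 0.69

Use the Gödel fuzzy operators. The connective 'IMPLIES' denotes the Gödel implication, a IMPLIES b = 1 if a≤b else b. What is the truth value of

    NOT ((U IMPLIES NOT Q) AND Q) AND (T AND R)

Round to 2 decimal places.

NOT Q = 1 − 0.80 = 0.20
U IMPLIES NOT Q  [Gödel: 1 if a≤b else b] with a=0.89, b=0.20 → 0.20
(U IMPLIES NOT Q) AND Q = min(a, b) on (0.20, 0.80) = 0.20
NOT ((U IMPLIES NOT Q) AND Q) = 1 − 0.20 = 0.80
T AND R = min(a, b) on (0.76, 0.69) = 0.69
NOT ((U IMPLIES NOT Q) AND Q) AND (T AND R) = min(a, b) on (0.80, 0.69) = 0.69

0.69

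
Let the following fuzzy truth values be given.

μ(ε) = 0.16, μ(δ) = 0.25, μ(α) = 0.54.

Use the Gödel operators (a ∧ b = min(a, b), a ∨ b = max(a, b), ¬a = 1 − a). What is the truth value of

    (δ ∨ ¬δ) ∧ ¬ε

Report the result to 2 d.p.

¬δ = 1 − 0.25 = 0.75
δ ∨ ¬δ = max(a, b) on (0.25, 0.75) = 0.75
¬ε = 1 − 0.16 = 0.84
(δ ∨ ¬δ) ∧ ¬ε = min(a, b) on (0.75, 0.84) = 0.75

0.75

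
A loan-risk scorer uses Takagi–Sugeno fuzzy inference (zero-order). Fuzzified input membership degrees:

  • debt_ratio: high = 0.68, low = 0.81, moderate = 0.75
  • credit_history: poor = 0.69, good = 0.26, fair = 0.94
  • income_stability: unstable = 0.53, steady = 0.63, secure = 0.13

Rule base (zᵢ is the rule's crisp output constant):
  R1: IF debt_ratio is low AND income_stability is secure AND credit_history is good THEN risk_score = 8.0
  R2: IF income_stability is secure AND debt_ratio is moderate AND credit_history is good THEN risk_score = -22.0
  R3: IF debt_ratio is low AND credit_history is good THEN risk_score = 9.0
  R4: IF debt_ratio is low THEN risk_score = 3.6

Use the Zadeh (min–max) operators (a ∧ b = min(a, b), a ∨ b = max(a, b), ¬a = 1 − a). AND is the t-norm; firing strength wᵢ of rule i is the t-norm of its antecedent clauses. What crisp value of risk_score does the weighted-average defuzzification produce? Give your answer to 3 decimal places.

2.583

R1 (z=8.0): low=0.81, secure=0.13, good=0.26; AND[min(a, b)] → w = 0.13
R2 (z=-22.0): secure=0.13, moderate=0.75, good=0.26; AND[min(a, b)] → w = 0.13
R3 (z=9.0): low=0.81, good=0.26; AND[min(a, b)] → w = 0.26
R4 (z=3.6): low=0.81 → w = 0.81
Weighted average = (0.13·8.0 + 0.13·-22.0 + 0.26·9.0 + 0.81·3.6) / (0.13 + 0.13 + 0.26 + 0.81)
  = 3.4360 / 1.3300 = 2.583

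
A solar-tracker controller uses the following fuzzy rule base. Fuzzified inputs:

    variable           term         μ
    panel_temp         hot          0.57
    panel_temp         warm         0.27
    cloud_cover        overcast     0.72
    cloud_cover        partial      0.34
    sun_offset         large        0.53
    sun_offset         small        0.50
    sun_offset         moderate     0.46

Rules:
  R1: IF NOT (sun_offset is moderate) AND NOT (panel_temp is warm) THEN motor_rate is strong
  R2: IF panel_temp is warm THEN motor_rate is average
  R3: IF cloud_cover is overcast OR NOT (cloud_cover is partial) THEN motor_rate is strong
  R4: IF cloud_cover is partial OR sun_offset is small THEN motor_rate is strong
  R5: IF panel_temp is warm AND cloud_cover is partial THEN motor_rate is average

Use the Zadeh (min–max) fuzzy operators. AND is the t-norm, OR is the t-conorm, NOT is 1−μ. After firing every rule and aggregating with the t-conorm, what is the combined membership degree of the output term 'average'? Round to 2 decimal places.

R1: ¬moderate=1−0.46=0.54, ¬warm=1−0.27=0.73; AND[min(a, b)] → w = 0.54
R2: warm=0.27 → w = 0.27
R3: overcast=0.72, ¬partial=1−0.34=0.66; OR[max(a, b)] → w = 0.72
R4: partial=0.34, small=0.50; OR[max(a, b)] → w = 0.50
R5: warm=0.27, partial=0.34; AND[min(a, b)] → w = 0.27
Rules with consequent 'average': {R2, R5} → strengths 0.27, 0.27
Aggregate via t-conorm [max(a, b)]: 0.27

0.27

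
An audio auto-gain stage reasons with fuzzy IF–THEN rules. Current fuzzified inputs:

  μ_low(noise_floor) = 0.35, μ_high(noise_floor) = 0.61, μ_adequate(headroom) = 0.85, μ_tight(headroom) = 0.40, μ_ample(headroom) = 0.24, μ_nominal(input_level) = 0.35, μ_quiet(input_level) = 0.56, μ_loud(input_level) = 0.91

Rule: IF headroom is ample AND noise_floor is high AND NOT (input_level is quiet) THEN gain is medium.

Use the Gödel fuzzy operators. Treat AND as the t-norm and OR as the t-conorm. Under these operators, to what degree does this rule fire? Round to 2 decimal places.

firing strength: ample=0.24, high=0.61, ¬quiet=1−0.56=0.44; AND[min(a, b)] → w = 0.24

0.24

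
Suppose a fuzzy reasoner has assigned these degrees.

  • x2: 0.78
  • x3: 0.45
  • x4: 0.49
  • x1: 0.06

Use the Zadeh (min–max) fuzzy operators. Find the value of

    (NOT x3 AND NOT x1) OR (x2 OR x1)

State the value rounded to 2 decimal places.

NOT x3 = 1 − 0.45 = 0.55
NOT x1 = 1 − 0.06 = 0.94
NOT x3 AND NOT x1 = min(a, b) on (0.55, 0.94) = 0.55
x2 OR x1 = max(a, b) on (0.78, 0.06) = 0.78
(NOT x3 AND NOT x1) OR (x2 OR x1) = max(a, b) on (0.55, 0.78) = 0.78

0.78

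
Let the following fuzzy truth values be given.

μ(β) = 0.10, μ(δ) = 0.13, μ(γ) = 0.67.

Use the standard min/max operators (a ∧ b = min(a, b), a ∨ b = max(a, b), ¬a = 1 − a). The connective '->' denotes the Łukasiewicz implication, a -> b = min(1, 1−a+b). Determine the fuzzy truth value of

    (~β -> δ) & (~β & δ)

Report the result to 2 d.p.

~β = 1 − 0.10 = 0.90
~β -> δ  [Łukasiewicz: min(1, 1−a+b)] with a=0.90, b=0.13 → 0.23
~β = 1 − 0.10 = 0.90
~β & δ = min(a, b) on (0.90, 0.13) = 0.13
(~β -> δ) & (~β & δ) = min(a, b) on (0.23, 0.13) = 0.13

0.13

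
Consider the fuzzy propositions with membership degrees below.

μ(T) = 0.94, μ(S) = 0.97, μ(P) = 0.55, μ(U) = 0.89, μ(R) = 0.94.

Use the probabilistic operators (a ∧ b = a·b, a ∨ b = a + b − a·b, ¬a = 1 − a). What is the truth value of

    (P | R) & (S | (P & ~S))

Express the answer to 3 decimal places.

P | R = a + b − a·b on (0.5500, 0.9400) = 0.9730
~S = 1 − 0.9700 = 0.0300
P & ~S = a·b on (0.5500, 0.0300) = 0.0165
S | (P & ~S) = a + b − a·b on (0.9700, 0.0165) = 0.9705
(P | R) & (S | (P & ~S)) = a·b on (0.9730, 0.9705) = 0.9443

0.944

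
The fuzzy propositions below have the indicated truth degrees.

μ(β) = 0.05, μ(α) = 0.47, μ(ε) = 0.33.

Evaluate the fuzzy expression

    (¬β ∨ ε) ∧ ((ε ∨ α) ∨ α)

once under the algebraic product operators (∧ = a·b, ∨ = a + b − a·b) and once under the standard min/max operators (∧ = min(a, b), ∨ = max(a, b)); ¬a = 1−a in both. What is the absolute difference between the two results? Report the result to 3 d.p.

Under algebraic product:
  ¬β = 1 − 0.0500 = 0.9500
  ¬β ∨ ε = a + b − a·b on (0.9500, 0.3300) = 0.9665
  ε ∨ α = a + b − a·b on (0.3300, 0.4700) = 0.6449
  (ε ∨ α) ∨ α = a + b − a·b on (0.6449, 0.4700) = 0.8118
  (¬β ∨ ε) ∧ ((ε ∨ α) ∨ α) = a·b on (0.9665, 0.8118) = 0.7846
  → value = 0.7846
Under standard min/max:
  ¬β = 1 − 0.05 = 0.95
  ¬β ∨ ε = max(a, b) on (0.95, 0.33) = 0.95
  ε ∨ α = max(a, b) on (0.33, 0.47) = 0.47
  (ε ∨ α) ∨ α = max(a, b) on (0.47, 0.47) = 0.47
  (¬β ∨ ε) ∧ ((ε ∨ α) ∨ α) = min(a, b) on (0.95, 0.47) = 0.47
  → value = 0.4700
|0.7846 − 0.4700| = 0.315

0.315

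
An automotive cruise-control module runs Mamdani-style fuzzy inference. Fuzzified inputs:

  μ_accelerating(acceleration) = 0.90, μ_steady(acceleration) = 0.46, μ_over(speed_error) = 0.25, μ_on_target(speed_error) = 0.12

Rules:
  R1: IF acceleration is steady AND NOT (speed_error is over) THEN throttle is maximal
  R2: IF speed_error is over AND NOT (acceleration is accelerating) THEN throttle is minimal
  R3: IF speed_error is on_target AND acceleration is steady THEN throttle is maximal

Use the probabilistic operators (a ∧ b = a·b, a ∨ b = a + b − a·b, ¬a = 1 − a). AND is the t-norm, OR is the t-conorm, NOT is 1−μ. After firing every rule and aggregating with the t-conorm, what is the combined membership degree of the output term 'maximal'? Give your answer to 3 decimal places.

0.381

R1: steady=0.46, ¬over=1−0.25=0.75; AND[a·b] → w = 0.3450
R2: over=0.25, ¬accelerating=1−0.90=0.10; AND[a·b] → w = 0.0250
R3: on_target=0.12, steady=0.46; AND[a·b] → w = 0.0552
Rules with consequent 'maximal': {R1, R3} → strengths 0.3450, 0.0552
Aggregate via t-conorm [a + b − a·b]: 0.3812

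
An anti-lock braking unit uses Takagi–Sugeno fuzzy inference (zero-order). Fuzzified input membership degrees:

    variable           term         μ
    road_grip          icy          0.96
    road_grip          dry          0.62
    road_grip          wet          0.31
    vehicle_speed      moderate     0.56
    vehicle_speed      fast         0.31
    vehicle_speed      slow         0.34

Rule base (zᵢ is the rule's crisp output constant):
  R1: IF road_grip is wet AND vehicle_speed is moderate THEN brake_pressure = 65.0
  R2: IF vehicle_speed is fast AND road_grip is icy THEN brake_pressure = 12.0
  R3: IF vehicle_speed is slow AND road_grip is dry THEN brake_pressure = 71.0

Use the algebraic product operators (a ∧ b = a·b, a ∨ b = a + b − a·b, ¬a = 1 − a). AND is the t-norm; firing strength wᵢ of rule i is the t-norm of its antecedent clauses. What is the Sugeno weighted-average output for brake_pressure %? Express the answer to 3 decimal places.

R1 (z=65.0): wet=0.31, moderate=0.56; AND[a·b] → w = 0.1736
R2 (z=12.0): fast=0.31, icy=0.96; AND[a·b] → w = 0.2976
R3 (z=71.0): slow=0.34, dry=0.62; AND[a·b] → w = 0.2108
Weighted average = (0.1736·65.0 + 0.2976·12.0 + 0.2108·71.0) / (0.1736 + 0.2976 + 0.2108)
  = 29.8220 / 0.6820 = 43.727

43.727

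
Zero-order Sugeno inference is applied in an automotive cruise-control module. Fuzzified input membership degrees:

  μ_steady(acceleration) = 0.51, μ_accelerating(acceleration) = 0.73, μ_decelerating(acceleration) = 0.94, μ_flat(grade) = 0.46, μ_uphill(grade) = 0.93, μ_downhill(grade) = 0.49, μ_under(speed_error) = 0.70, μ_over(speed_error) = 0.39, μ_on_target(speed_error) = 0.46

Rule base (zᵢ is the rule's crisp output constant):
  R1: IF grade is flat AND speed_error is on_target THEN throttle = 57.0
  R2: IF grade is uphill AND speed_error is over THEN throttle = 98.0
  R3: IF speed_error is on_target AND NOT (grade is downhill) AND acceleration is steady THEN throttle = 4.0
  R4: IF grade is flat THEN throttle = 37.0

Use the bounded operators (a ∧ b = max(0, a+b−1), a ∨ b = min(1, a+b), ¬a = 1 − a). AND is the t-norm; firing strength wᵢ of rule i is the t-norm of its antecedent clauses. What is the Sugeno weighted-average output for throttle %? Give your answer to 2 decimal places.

R1 (z=57.0): flat=0.46, on_target=0.46; AND[max(0, a+b−1)] → w = 0.00
R2 (z=98.0): uphill=0.93, over=0.39; AND[max(0, a+b−1)] → w = 0.32
R3 (z=4.0): on_target=0.46, ¬downhill=1−0.49=0.51, steady=0.51; AND[max(0, a+b−1)] → w = 0.00
R4 (z=37.0): flat=0.46 → w = 0.46
Weighted average = (0.00·57.0 + 0.32·98.0 + 0.00·4.0 + 0.46·37.0) / (0.00 + 0.32 + 0.00 + 0.46)
  = 48.3800 / 0.7800 = 62.03

62.03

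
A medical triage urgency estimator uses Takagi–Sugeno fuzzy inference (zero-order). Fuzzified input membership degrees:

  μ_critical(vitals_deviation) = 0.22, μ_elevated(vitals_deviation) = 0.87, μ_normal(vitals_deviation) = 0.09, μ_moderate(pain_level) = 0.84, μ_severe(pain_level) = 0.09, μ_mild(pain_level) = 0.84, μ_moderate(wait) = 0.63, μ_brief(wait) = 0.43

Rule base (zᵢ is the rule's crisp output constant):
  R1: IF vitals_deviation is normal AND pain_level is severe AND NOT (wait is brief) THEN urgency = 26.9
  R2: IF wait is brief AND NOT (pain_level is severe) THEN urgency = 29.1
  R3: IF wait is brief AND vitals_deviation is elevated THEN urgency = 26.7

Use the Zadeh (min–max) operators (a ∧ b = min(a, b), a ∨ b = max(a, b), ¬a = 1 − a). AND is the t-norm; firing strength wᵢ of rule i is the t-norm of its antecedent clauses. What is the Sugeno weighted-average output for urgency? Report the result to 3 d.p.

27.805

R1 (z=26.9): normal=0.09, severe=0.09, ¬brief=1−0.43=0.57; AND[min(a, b)] → w = 0.09
R2 (z=29.1): brief=0.43, ¬severe=1−0.09=0.91; AND[min(a, b)] → w = 0.43
R3 (z=26.7): brief=0.43, elevated=0.87; AND[min(a, b)] → w = 0.43
Weighted average = (0.09·26.9 + 0.43·29.1 + 0.43·26.7) / (0.09 + 0.43 + 0.43)
  = 26.4150 / 0.9500 = 27.805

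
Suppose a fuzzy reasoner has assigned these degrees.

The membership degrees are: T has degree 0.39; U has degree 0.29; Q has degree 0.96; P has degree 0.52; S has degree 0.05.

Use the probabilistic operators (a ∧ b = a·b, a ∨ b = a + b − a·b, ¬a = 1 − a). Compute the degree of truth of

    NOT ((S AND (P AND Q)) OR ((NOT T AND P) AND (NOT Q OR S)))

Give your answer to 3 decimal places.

0.948

P AND Q = a·b on (0.5200, 0.9600) = 0.4992
S AND (P AND Q) = a·b on (0.0500, 0.4992) = 0.0250
NOT T = 1 − 0.3900 = 0.6100
NOT T AND P = a·b on (0.6100, 0.5200) = 0.3172
NOT Q = 1 − 0.9600 = 0.0400
NOT Q OR S = a + b − a·b on (0.0400, 0.0500) = 0.0880
(NOT T AND P) AND (NOT Q OR S) = a·b on (0.3172, 0.0880) = 0.0279
(S AND (P AND Q)) OR ((NOT T AND P) AND (NOT Q OR S)) = a + b − a·b on (0.0250, 0.0279) = 0.0522
NOT ((S AND (P AND Q)) OR ((NOT T AND P) AND (NOT Q OR S))) = 1 − 0.0522 = 0.9478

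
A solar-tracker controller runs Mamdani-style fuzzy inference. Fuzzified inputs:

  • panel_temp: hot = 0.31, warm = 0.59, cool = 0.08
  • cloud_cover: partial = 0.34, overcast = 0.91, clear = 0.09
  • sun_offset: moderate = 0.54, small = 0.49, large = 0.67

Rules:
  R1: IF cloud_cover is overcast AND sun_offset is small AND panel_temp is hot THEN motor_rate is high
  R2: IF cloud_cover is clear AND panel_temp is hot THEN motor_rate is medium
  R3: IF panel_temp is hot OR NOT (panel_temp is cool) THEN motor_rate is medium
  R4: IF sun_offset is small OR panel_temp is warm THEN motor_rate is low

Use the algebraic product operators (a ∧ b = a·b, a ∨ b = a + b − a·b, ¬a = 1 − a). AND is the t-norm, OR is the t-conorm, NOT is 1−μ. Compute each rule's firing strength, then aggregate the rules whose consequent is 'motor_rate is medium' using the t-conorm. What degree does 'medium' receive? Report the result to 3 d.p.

0.946

R1: overcast=0.91, small=0.49, hot=0.31; AND[a·b] → w = 0.1382
R2: clear=0.09, hot=0.31; AND[a·b] → w = 0.0279
R3: hot=0.31, ¬cool=1−0.08=0.92; OR[a + b − a·b] → w = 0.9448
R4: small=0.49, warm=0.59; OR[a + b − a·b] → w = 0.7909
Rules with consequent 'medium': {R2, R3} → strengths 0.0279, 0.9448
Aggregate via t-conorm [a + b − a·b]: 0.9463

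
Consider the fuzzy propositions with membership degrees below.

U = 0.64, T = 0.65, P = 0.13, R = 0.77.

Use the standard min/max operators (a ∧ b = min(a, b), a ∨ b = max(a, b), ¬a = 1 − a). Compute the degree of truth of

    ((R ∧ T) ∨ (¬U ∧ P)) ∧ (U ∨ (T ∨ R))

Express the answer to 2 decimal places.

R ∧ T = min(a, b) on (0.77, 0.65) = 0.65
¬U = 1 − 0.64 = 0.36
¬U ∧ P = min(a, b) on (0.36, 0.13) = 0.13
(R ∧ T) ∨ (¬U ∧ P) = max(a, b) on (0.65, 0.13) = 0.65
T ∨ R = max(a, b) on (0.65, 0.77) = 0.77
U ∨ (T ∨ R) = max(a, b) on (0.64, 0.77) = 0.77
((R ∧ T) ∨ (¬U ∧ P)) ∧ (U ∨ (T ∨ R)) = min(a, b) on (0.65, 0.77) = 0.65

0.65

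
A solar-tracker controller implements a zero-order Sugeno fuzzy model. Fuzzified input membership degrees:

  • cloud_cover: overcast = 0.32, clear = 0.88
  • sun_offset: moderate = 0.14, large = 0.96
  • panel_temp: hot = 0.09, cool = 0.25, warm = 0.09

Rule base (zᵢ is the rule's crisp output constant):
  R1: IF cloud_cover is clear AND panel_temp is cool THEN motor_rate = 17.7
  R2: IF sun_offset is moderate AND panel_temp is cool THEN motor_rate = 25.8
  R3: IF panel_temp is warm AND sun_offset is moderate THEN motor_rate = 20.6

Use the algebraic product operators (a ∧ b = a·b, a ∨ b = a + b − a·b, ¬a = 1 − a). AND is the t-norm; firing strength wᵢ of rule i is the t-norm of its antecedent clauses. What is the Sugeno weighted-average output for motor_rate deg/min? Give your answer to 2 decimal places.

R1 (z=17.7): clear=0.88, cool=0.25; AND[a·b] → w = 0.2200
R2 (z=25.8): moderate=0.14, cool=0.25; AND[a·b] → w = 0.0350
R3 (z=20.6): warm=0.09, moderate=0.14; AND[a·b] → w = 0.0126
Weighted average = (0.2200·17.7 + 0.0350·25.8 + 0.0126·20.6) / (0.2200 + 0.0350 + 0.0126)
  = 5.0566 / 0.2676 = 18.90

18.90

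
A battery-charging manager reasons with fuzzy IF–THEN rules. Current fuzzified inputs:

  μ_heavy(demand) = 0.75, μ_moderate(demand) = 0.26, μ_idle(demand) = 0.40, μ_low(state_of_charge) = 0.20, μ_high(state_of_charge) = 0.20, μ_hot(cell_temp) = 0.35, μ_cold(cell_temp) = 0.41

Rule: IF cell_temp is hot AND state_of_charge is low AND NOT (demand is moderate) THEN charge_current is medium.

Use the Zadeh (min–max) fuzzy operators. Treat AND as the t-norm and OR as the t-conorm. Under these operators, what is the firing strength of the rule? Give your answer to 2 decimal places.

firing strength: hot=0.35, low=0.20, ¬moderate=1−0.26=0.74; AND[min(a, b)] → w = 0.20

0.20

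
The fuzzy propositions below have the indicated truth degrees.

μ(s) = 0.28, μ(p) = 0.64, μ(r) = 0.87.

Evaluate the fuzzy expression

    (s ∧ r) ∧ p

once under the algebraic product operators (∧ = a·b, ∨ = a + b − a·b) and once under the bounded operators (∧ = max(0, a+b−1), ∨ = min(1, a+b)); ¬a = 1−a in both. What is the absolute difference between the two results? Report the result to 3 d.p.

0.156

Under algebraic product:
  s ∧ r = a·b on (0.2800, 0.8700) = 0.2436
  (s ∧ r) ∧ p = a·b on (0.2436, 0.6400) = 0.1559
  → value = 0.1559
Under bounded:
  s ∧ r = max(0, a+b−1) on (0.28, 0.87) = 0.15
  (s ∧ r) ∧ p = max(0, a+b−1) on (0.15, 0.64) = 0.00
  → value = 0.0000
|0.1559 − 0.0000| = 0.156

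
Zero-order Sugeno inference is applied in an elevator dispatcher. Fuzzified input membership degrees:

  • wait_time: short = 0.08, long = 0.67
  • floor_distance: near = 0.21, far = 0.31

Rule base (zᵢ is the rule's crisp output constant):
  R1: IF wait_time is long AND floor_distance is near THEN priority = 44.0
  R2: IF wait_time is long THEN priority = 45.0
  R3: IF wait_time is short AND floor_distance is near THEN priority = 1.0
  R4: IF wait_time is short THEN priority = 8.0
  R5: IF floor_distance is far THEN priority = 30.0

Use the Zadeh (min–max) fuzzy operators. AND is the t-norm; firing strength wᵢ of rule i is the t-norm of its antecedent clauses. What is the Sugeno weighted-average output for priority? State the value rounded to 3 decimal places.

R1 (z=44.0): long=0.67, near=0.21; AND[min(a, b)] → w = 0.21
R2 (z=45.0): long=0.67 → w = 0.67
R3 (z=1.0): short=0.08, near=0.21; AND[min(a, b)] → w = 0.08
R4 (z=8.0): short=0.08 → w = 0.08
R5 (z=30.0): far=0.31 → w = 0.31
Weighted average = (0.21·44.0 + 0.67·45.0 + 0.08·1.0 + 0.08·8.0 + 0.31·30.0) / (0.21 + 0.67 + 0.08 + 0.08 + 0.31)
  = 49.4100 / 1.3500 = 36.600

36.600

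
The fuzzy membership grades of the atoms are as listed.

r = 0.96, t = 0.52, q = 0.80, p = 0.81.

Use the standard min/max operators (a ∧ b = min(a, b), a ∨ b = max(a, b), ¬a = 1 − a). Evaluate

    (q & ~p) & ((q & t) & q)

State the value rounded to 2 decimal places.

~p = 1 − 0.81 = 0.19
q & ~p = min(a, b) on (0.80, 0.19) = 0.19
q & t = min(a, b) on (0.80, 0.52) = 0.52
(q & t) & q = min(a, b) on (0.52, 0.80) = 0.52
(q & ~p) & ((q & t) & q) = min(a, b) on (0.19, 0.52) = 0.19

0.19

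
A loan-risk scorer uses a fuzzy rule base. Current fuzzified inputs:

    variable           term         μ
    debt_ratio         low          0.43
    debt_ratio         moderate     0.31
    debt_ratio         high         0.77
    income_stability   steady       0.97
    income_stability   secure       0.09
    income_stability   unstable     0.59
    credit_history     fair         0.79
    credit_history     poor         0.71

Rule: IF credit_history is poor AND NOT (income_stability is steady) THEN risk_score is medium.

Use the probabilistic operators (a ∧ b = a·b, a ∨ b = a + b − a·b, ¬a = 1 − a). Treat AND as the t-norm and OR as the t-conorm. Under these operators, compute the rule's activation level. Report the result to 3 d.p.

firing strength: poor=0.71, ¬steady=1−0.97=0.03; AND[a·b] → w = 0.0213

0.021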